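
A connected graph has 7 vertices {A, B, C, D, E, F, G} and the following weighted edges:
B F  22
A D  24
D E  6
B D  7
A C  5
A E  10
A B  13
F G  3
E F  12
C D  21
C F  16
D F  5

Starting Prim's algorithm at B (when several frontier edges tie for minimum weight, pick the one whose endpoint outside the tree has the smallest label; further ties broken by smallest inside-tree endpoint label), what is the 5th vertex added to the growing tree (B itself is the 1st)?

Prim, starting at B.
Step 1: frontier [B D 7, A B 13, B F 22] → take B D (7); add D.
Step 2: frontier [A B 13, B F 22, D F 5, D E 6, C D 21, A D 24] → take D F (5); add F.
Step 3: frontier [A B 13, D E 6, C D 21, A D 24, F G 3, E F 12, C F 16] → take F G (3); add G.
Step 4: frontier [A B 13, D E 6, C D 21, A D 24, E F 12, C F 16] → take D E (6); add E.
Step 5: frontier [A B 13, C D 21, A D 24, A E 10, C F 16] → take A E (10); add A.
Step 6: frontier [A C 5, C D 21, C F 16] → take A C (5); add C.
Vertex order: B, D, F, G, E, A, C. The 5th vertex is E.

E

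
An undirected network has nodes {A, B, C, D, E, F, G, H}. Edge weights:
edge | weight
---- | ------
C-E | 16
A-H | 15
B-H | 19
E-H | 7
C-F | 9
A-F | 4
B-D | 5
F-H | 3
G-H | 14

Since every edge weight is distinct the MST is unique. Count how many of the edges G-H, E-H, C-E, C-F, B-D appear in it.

Kruskal: consider edges lightest-first.
F-H (3): add — endpoints in different components.
A-F (4): add — endpoints in different components.
B-D (5): add — endpoints in different components.
E-H (7): add — endpoints in different components.
C-F (9): add — endpoints in different components.
G-H (14): add — endpoints in different components.
A-H (15): skip — A and H already connected.
C-E (16): skip — C and E already connected.
B-H (19): add — endpoints in different components.
MST edge set: {F-H, A-F, B-D, E-H, C-F, G-H, B-H}.
Of the listed edges, {G-H, E-H, C-F, B-D} are in the MST → 4.

4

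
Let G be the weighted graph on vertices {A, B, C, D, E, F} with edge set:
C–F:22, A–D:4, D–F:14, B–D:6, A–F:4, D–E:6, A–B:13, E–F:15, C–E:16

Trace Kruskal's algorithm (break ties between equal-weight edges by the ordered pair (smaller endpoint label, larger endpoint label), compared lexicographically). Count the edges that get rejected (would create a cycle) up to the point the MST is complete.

Sort edges by weight, then run Kruskal:
A–D (4): add — endpoints in different components.
A–F (4): add — endpoints in different components.
B–D (6): add — endpoints in different components.
D–E (6): add — endpoints in different components.
A–B (13): skip — A and B already connected.
D–F (14): skip — D and F already connected.
E–F (15): skip — E and F already connected.
C–E (16): add — endpoints in different components.
Edges rejected before the tree was complete: 3.

3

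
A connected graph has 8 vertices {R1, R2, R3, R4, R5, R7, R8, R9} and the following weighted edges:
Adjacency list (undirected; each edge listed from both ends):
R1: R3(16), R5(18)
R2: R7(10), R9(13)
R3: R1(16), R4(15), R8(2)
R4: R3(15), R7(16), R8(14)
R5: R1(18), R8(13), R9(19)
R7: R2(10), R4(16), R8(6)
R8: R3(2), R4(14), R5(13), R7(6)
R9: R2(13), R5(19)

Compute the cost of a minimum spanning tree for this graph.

74

Prim's algorithm from R3:
Step 1: cheapest edge leaving the tree is R3-R8 (2); add R8.
Step 2: cheapest edge leaving the tree is R7-R8 (6); add R7.
Step 3: cheapest edge leaving the tree is R2-R7 (10); add R2.
Step 4: cheapest edge leaving the tree is R5-R8 (13); add R5.
Step 5: cheapest edge leaving the tree is R2-R9 (13); add R9.
Step 6: cheapest edge leaving the tree is R4-R8 (14); add R4.
Step 7: cheapest edge leaving the tree is R1-R3 (16); add R1.
MST edges: R3-R8, R7-R8, R2-R7, R5-R8, R2-R9, R4-R8, R1-R3; total weight 2+6+10+13+13+14+16 = 74.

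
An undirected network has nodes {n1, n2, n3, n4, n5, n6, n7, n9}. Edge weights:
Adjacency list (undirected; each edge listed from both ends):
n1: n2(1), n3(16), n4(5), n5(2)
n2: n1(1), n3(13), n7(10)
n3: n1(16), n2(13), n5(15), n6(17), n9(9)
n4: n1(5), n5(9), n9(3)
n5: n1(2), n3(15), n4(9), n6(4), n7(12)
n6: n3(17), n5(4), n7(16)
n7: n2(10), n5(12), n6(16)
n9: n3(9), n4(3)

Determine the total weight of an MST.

34

Prim's algorithm from n7:
Step 1: cheapest edge leaving the tree is n2—n7 (10); add n2.
Step 2: cheapest edge leaving the tree is n1—n2 (1); add n1.
Step 3: cheapest edge leaving the tree is n1—n5 (2); add n5.
Step 4: cheapest edge leaving the tree is n5—n6 (4); add n6.
Step 5: cheapest edge leaving the tree is n1—n4 (5); add n4.
Step 6: cheapest edge leaving the tree is n4—n9 (3); add n9.
Step 7: cheapest edge leaving the tree is n3—n9 (9); add n3.
MST edges: n2—n7, n1—n2, n1—n5, n5—n6, n1—n4, n4—n9, n3—n9; total weight 10+1+2+4+5+3+9 = 34.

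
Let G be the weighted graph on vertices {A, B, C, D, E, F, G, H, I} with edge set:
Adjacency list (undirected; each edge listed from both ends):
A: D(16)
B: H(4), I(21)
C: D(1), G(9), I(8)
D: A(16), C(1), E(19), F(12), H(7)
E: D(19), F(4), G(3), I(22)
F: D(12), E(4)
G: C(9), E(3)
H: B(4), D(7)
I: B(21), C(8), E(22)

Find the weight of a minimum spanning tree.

52

Prim's algorithm from H:
Step 1: frontier [B H 4, D H 7] → take B H (4); add B.
Step 2: frontier [B I 21, D H 7] → take D H (7); add D.
Step 3: frontier [B I 21, C D 1, D F 12, A D 16, D E 19] → take C D (1); add C.
Step 4: frontier [B I 21, C I 8, C G 9, D F 12, A D 16, D E 19] → take C I (8); add I.
Step 5: frontier [C G 9, D F 12, A D 16, D E 19, E I 22] → take C G (9); add G.
Step 6: frontier [D F 12, A D 16, D E 19, E G 3, E I 22] → take E G (3); add E.
Step 7: frontier [D F 12, A D 16, E F 4] → take E F (4); add F.
Step 8: frontier [A D 16] → take A D (16); add A.
MST edges: B H, D H, C D, C I, C G, E G, E F, A D; total weight 4+7+1+8+9+3+4+16 = 52.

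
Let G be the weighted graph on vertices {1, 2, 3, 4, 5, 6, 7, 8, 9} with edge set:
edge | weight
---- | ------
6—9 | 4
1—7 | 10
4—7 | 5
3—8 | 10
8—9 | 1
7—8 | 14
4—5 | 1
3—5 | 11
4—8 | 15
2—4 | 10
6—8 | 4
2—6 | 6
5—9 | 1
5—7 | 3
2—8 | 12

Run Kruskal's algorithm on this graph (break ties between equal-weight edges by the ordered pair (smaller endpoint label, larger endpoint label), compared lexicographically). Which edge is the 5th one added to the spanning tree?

6-8

Kruskal's algorithm — process edges by increasing weight (ties by edge label):
4—5 (1): add — endpoints in different components.
5—9 (1): add — endpoints in different components.
8—9 (1): add — endpoints in different components.
5—7 (3): add — endpoints in different components.
6—8 (4): add — endpoints in different components.
6—9 (4): skip — 6 and 9 already connected.
4—7 (5): skip — 4 and 7 already connected.
2—6 (6): add — endpoints in different components.
1—7 (10): add — endpoints in different components.
2—4 (10): skip — 2 and 4 already connected.
3—8 (10): add — endpoints in different components.
The 5th edge added is 6—8.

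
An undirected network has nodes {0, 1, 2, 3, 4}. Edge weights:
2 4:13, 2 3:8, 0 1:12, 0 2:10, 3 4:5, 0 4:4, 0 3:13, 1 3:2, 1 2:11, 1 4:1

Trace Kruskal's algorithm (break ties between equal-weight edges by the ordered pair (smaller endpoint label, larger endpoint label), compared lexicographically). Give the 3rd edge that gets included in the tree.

0-4

Sort edges by weight, then run Kruskal:
1 4 (1): add. Components now {0} {1,4} {2} {3}
1 3 (2): add. Components now {0} {1,3,4} {2}
0 4 (4): add. Components now {0,1,3,4} {2}
3 4 (5): skip — 3 and 4 already connected.
2 3 (8): add. Components now {0,1,2,3,4}
The 3rd edge added is 0 4.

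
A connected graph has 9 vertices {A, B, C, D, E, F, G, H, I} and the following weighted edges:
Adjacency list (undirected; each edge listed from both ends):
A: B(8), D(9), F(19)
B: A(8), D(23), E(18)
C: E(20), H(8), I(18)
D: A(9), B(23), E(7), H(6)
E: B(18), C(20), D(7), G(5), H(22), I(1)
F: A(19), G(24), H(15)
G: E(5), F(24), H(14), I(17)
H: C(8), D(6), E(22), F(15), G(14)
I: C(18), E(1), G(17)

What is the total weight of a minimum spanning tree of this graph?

Kruskal's algorithm — process edges by increasing weight (ties by edge label):
E–I (1): add — endpoints in different components.
E–G (5): add — endpoints in different components.
D–H (6): add — endpoints in different components.
D–E (7): add — endpoints in different components.
A–B (8): add — endpoints in different components.
C–H (8): add — endpoints in different components.
A–D (9): add — endpoints in different components.
G–H (14): skip — G and H already connected.
F–H (15): add — endpoints in different components.
MST edges: E–I, E–G, D–H, D–E, A–B, C–H, A–D, F–H; total weight 1+5+6+7+8+8+9+15 = 59.

59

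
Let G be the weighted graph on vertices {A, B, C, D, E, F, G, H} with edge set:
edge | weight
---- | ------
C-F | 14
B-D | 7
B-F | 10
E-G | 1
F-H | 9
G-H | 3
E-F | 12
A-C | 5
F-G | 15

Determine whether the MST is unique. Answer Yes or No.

Yes

Kruskal: consider edges lightest-first.
E-G (1): add — endpoints in different components.
G-H (3): add — endpoints in different components.
A-C (5): add — endpoints in different components.
B-D (7): add — endpoints in different components.
F-H (9): add — endpoints in different components.
B-F (10): add — endpoints in different components.
E-F (12): skip — E and F already connected.
C-F (14): add — endpoints in different components.
Every non-tree edge has weight strictly greater than the heaviest edge on the tree path between its endpoints, so the MST is unique.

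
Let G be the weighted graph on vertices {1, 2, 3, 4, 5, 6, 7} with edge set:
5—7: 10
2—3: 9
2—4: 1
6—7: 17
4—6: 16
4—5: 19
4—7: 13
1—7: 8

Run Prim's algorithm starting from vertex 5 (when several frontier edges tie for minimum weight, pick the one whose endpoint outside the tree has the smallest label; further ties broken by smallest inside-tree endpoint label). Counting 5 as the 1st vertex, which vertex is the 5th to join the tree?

Grow the tree from 5 using Prim:
Step 1: frontier [5—7 10, 4—5 19] → take 5—7 (10); add 7.
Step 2: frontier [4—5 19, 1—7 8, 4—7 13, 6—7 17] → take 1—7 (8); add 1.
Step 3: frontier [4—5 19, 4—7 13, 6—7 17] → take 4—7 (13); add 4.
Step 4: frontier [2—4 1, 4—6 16, 6—7 17] → take 2—4 (1); add 2.
Step 5: frontier [2—3 9, 4—6 16, 6—7 17] → take 2—3 (9); add 3.
Step 6: frontier [4—6 16, 6—7 17] → take 4—6 (16); add 6.
Vertex order: 5, 7, 1, 4, 2, 3, 6. The 5th vertex is 2.

2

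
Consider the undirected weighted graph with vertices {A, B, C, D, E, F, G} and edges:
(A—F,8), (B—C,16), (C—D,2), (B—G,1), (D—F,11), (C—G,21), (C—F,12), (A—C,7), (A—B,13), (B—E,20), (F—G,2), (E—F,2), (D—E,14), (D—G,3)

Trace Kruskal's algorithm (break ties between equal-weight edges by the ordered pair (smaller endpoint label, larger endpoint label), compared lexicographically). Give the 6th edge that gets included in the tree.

A-C

Kruskal's algorithm — process edges by increasing weight (ties by edge label):
B—G (1): add — endpoints in different components.
C—D (2): add — endpoints in different components.
E—F (2): add — endpoints in different components.
F—G (2): add — endpoints in different components.
D—G (3): add — endpoints in different components.
A—C (7): add — endpoints in different components.
The 6th edge added is A—C.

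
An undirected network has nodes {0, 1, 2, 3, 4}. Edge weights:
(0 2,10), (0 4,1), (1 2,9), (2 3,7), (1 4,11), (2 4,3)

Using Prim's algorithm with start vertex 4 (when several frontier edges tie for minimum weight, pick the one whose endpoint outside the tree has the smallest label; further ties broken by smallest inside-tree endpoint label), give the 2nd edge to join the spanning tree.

Prim's algorithm from 4:
Step 1: cheapest edge leaving the tree is 0 4 (1); add 0.
Step 2: cheapest edge leaving the tree is 2 4 (3); add 2.
Step 3: cheapest edge leaving the tree is 2 3 (7); add 3.
Step 4: cheapest edge leaving the tree is 1 2 (9); add 1.
The 2nd edge added is 2 4.

2-4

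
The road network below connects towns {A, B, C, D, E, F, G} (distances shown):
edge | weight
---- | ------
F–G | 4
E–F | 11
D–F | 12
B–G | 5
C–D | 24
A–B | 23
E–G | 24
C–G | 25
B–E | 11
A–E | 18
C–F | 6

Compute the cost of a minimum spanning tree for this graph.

56

Prim's algorithm from C:
Step 1: cheapest edge leaving the tree is C–F (6); add F.
Step 2: cheapest edge leaving the tree is F–G (4); add G.
Step 3: cheapest edge leaving the tree is B–G (5); add B.
Step 4: cheapest edge leaving the tree is B–E (11); add E.
Step 5: cheapest edge leaving the tree is D–F (12); add D.
Step 6: cheapest edge leaving the tree is A–E (18); add A.
MST edges: C–F, F–G, B–G, B–E, D–F, A–E; total weight 6+4+5+11+12+18 = 56.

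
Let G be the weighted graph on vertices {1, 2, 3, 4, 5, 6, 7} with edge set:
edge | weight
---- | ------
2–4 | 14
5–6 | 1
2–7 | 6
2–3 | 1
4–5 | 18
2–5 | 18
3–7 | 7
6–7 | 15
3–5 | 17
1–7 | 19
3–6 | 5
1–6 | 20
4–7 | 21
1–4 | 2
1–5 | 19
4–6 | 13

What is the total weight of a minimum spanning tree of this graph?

Kruskal: consider edges lightest-first.
2–3 (1): add — endpoints in different components.
5–6 (1): add — endpoints in different components.
1–4 (2): add — endpoints in different components.
3–6 (5): add — endpoints in different components.
2–7 (6): add — endpoints in different components.
3–7 (7): skip — 3 and 7 already connected.
4–6 (13): add — endpoints in different components.
MST edges: 2–3, 5–6, 1–4, 3–6, 2–7, 4–6; total weight 1+1+2+5+6+13 = 28.

28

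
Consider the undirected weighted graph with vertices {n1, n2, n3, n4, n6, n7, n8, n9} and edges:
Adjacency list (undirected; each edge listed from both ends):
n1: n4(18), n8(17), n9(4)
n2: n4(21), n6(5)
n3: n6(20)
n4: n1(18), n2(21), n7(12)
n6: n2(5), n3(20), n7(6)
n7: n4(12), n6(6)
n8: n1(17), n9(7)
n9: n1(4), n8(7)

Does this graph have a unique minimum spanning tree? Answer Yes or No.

Kruskal: consider edges lightest-first.
n1-n9 (4): add — endpoints in different components.
n2-n6 (5): add — endpoints in different components.
n6-n7 (6): add — endpoints in different components.
n8-n9 (7): add — endpoints in different components.
n4-n7 (12): add — endpoints in different components.
n1-n8 (17): skip — n8 and n1 already connected.
n1-n4 (18): add — endpoints in different components.
n3-n6 (20): add — endpoints in different components.
Every non-tree edge has weight strictly greater than the heaviest edge on the tree path between its endpoints, so the MST is unique.

Yes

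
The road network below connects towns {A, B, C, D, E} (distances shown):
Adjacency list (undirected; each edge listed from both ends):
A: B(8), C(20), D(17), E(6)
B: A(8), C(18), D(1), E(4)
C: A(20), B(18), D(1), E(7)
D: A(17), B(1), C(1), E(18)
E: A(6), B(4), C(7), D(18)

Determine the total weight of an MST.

Prim, starting at A.
Step 1: cheapest edge leaving the tree is A-E (6); add E.
Step 2: cheapest edge leaving the tree is B-E (4); add B.
Step 3: cheapest edge leaving the tree is B-D (1); add D.
Step 4: cheapest edge leaving the tree is C-D (1); add C.
MST edges: A-E, B-E, B-D, C-D; total weight 6+4+1+1 = 12.

12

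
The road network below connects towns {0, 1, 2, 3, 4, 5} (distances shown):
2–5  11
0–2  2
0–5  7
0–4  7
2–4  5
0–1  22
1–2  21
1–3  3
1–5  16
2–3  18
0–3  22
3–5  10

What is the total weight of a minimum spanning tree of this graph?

Prim, starting at 3.
Step 1: cheapest edge leaving the tree is 1–3 (3); add 1.
Step 2: cheapest edge leaving the tree is 3–5 (10); add 5.
Step 3: cheapest edge leaving the tree is 0–5 (7); add 0.
Step 4: cheapest edge leaving the tree is 0–2 (2); add 2.
Step 5: cheapest edge leaving the tree is 2–4 (5); add 4.
MST edges: 1–3, 3–5, 0–5, 0–2, 2–4; total weight 3+10+7+2+5 = 27.

27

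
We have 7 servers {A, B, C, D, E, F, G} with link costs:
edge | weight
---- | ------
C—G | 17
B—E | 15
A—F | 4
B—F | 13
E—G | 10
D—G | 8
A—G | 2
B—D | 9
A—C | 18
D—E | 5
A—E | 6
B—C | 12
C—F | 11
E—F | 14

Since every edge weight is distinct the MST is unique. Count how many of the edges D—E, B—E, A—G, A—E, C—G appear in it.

3

Sort edges by weight, then run Kruskal:
A—G (2): add — endpoints in different components.
A—F (4): add — endpoints in different components.
D—E (5): add — endpoints in different components.
A—E (6): add — endpoints in different components.
D—G (8): skip — D and G already connected.
B—D (9): add — endpoints in different components.
E—G (10): skip — E and G already connected.
C—F (11): add — endpoints in different components.
MST edge set: {A—G, A—F, D—E, A—E, B—D, C—F}.
Of the listed edges, {D—E, A—G, A—E} are in the MST → 3.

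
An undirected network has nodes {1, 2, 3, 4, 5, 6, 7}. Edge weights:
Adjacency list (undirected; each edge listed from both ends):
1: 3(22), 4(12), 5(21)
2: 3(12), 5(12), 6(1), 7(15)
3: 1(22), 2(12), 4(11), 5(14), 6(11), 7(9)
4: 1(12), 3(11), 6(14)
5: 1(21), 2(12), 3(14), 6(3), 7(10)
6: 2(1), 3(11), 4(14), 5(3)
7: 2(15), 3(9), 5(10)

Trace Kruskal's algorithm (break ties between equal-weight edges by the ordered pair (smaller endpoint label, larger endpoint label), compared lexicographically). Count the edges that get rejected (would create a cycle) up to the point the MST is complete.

1

Kruskal's algorithm — process edges by increasing weight (ties by edge label):
2 6 (1): add. Components now {1} {2,6} {3} {4} {5} {7}
5 6 (3): add. Components now {1} {2,5,6} {3} {4} {7}
3 7 (9): add. Components now {1} {2,5,6} {3,7} {4}
5 7 (10): add. Components now {1} {2,3,5,6,7} {4}
3 4 (11): add. Components now {1} {2,3,4,5,6,7}
3 6 (11): skip — 3 and 6 already connected.
1 4 (12): add. Components now {1,2,3,4,5,6,7}
Edges rejected before the tree was complete: 1.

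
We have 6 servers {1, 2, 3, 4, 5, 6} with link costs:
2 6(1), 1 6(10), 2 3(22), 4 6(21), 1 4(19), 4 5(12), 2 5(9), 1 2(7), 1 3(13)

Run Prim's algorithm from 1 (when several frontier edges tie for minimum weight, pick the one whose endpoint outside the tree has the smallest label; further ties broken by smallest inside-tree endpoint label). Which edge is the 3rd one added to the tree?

Grow the tree from 1 using Prim:
Step 1: frontier [1 2 7, 1 6 10, 1 3 13, 1 4 19] → take 1 2 (7); add 2.
Step 2: frontier [1 6 10, 1 3 13, 1 4 19, 2 6 1, 2 5 9, 2 3 22] → take 2 6 (1); add 6.
Step 3: frontier [1 3 13, 1 4 19, 2 5 9, 2 3 22, 4 6 21] → take 2 5 (9); add 5.
Step 4: frontier [1 3 13, 1 4 19, 2 3 22, 4 5 12, 4 6 21] → take 4 5 (12); add 4.
Step 5: frontier [1 3 13, 2 3 22] → take 1 3 (13); add 3.
The 3rd edge added is 2 5.

2-5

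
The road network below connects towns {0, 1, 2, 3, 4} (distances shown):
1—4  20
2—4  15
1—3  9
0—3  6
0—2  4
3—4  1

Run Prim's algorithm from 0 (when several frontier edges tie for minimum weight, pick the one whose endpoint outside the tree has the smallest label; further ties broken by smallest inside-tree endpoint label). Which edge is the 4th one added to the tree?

1-3

Prim, starting at 0.
Step 1: cheapest edge leaving the tree is 0—2 (4); add 2.
Step 2: cheapest edge leaving the tree is 0—3 (6); add 3.
Step 3: cheapest edge leaving the tree is 3—4 (1); add 4.
Step 4: cheapest edge leaving the tree is 1—3 (9); add 1.
The 4th edge added is 1—3.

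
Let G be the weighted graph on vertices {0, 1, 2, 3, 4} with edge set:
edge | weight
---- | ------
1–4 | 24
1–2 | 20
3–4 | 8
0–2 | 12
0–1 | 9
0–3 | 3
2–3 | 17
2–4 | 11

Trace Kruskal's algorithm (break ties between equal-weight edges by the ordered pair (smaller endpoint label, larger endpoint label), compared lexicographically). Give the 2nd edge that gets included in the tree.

3-4

Kruskal: consider edges lightest-first.
0–3 (3): add. Components now {0,3} {1} {2} {4}
3–4 (8): add. Components now {0,3,4} {1} {2}
0–1 (9): add. Components now {0,1,3,4} {2}
2–4 (11): add. Components now {0,1,2,3,4}
The 2nd edge added is 3–4.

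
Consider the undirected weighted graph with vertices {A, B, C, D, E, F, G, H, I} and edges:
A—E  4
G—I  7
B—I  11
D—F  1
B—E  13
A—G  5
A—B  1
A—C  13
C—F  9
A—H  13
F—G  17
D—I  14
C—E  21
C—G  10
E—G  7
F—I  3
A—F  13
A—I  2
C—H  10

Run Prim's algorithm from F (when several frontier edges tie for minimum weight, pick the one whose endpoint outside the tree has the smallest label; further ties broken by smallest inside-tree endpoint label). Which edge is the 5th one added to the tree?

A-E

Grow the tree from F using Prim:
Step 1: cheapest edge leaving the tree is D—F (1); add D.
Step 2: cheapest edge leaving the tree is F—I (3); add I.
Step 3: cheapest edge leaving the tree is A—I (2); add A.
Step 4: cheapest edge leaving the tree is A—B (1); add B.
Step 5: cheapest edge leaving the tree is A—E (4); add E.
Step 6: cheapest edge leaving the tree is A—G (5); add G.
Step 7: cheapest edge leaving the tree is C—F (9); add C.
Step 8: cheapest edge leaving the tree is C—H (10); add H.
The 5th edge added is A—E.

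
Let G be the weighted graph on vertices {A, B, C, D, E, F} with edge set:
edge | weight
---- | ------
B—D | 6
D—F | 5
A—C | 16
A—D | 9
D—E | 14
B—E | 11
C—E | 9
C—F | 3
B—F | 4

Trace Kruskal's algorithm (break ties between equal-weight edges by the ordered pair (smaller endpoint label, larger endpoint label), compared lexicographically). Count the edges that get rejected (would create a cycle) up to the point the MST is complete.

Kruskal's algorithm — process edges by increasing weight (ties by edge label):
C—F (3): add. Components now {A} {B} {C,F} {D} {E}
B—F (4): add. Components now {A} {B,C,F} {D} {E}
D—F (5): add. Components now {A} {B,C,D,F} {E}
B—D (6): skip — B and D already connected.
A—D (9): add. Components now {A,B,C,D,F} {E}
C—E (9): add. Components now {A,B,C,D,E,F}
Edges rejected before the tree was complete: 1.

1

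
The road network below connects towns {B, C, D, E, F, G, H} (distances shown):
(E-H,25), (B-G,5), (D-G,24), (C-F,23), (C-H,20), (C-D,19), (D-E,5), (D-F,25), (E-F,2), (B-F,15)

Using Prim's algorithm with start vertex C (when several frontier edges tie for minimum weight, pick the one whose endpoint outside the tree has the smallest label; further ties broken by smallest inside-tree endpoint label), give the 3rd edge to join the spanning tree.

E-F

Grow the tree from C using Prim:
Step 1: cheapest edge leaving the tree is C-D (19); add D.
Step 2: cheapest edge leaving the tree is D-E (5); add E.
Step 3: cheapest edge leaving the tree is E-F (2); add F.
Step 4: cheapest edge leaving the tree is B-F (15); add B.
Step 5: cheapest edge leaving the tree is B-G (5); add G.
Step 6: cheapest edge leaving the tree is C-H (20); add H.
The 3rd edge added is E-F.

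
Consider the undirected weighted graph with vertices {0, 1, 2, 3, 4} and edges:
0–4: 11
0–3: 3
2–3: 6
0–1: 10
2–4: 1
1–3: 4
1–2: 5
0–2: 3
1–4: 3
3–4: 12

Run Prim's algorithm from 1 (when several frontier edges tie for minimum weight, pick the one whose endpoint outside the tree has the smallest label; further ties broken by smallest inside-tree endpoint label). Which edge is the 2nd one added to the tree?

2-4

Grow the tree from 1 using Prim:
Step 1: cheapest edge leaving the tree is 1–4 (3); add 4.
Step 2: cheapest edge leaving the tree is 2–4 (1); add 2.
Step 3: cheapest edge leaving the tree is 0–2 (3); add 0.
Step 4: cheapest edge leaving the tree is 0–3 (3); add 3.
The 2nd edge added is 2–4.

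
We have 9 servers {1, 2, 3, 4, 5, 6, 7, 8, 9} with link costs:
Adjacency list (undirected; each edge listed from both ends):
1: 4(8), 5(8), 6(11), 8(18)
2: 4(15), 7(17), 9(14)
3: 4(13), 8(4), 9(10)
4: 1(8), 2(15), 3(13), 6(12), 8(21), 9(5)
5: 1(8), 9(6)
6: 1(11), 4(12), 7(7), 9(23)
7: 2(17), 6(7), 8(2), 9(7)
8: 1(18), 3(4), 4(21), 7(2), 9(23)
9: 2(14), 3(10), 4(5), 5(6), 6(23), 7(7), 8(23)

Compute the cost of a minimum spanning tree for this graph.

53

Prim, starting at 2.
Step 1: cheapest edge leaving the tree is 2-9 (14); add 9.
Step 2: cheapest edge leaving the tree is 4-9 (5); add 4.
Step 3: cheapest edge leaving the tree is 5-9 (6); add 5.
Step 4: cheapest edge leaving the tree is 7-9 (7); add 7.
Step 5: cheapest edge leaving the tree is 7-8 (2); add 8.
Step 6: cheapest edge leaving the tree is 3-8 (4); add 3.
Step 7: cheapest edge leaving the tree is 6-7 (7); add 6.
Step 8: cheapest edge leaving the tree is 1-4 (8); add 1.
MST edges: 2-9, 4-9, 5-9, 7-9, 7-8, 3-8, 6-7, 1-4; total weight 14+5+6+7+2+4+7+8 = 53.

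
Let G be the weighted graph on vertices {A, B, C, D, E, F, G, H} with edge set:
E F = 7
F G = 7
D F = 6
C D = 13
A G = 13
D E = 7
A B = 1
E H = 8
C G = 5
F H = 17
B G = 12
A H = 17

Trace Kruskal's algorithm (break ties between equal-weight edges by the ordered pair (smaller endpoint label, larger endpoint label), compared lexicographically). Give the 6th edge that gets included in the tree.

E-H

Kruskal's algorithm — process edges by increasing weight (ties by edge label):
A B (1): add — endpoints in different components.
C G (5): add — endpoints in different components.
D F (6): add — endpoints in different components.
D E (7): add — endpoints in different components.
E F (7): skip — E and F already connected.
F G (7): add — endpoints in different components.
E H (8): add — endpoints in different components.
B G (12): add — endpoints in different components.
The 6th edge added is E H.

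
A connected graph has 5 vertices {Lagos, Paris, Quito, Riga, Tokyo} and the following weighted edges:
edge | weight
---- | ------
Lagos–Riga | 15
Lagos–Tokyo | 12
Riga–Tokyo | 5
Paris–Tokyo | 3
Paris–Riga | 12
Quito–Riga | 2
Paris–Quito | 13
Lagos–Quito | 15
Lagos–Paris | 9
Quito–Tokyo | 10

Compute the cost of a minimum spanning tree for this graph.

Prim's algorithm from Riga:
Step 1: frontier [Quito–Riga 2, Riga–Tokyo 5, Paris–Riga 12, Lagos–Riga 15] → take Quito–Riga (2); add Quito.
Step 2: frontier [Quito–Tokyo 10, Paris–Quito 13, Lagos–Quito 15, Riga–Tokyo 5, Paris–Riga 12, Lagos–Riga 15] → take Riga–Tokyo (5); add Tokyo.
Step 3: frontier [Paris–Quito 13, Lagos–Quito 15, Paris–Riga 12, Lagos–Riga 15, Paris–Tokyo 3, Lagos–Tokyo 12] → take Paris–Tokyo (3); add Paris.
Step 4: frontier [Lagos–Paris 9, Lagos–Quito 15, Lagos–Riga 15, Lagos–Tokyo 12] → take Lagos–Paris (9); add Lagos.
MST edges: Quito–Riga, Riga–Tokyo, Paris–Tokyo, Lagos–Paris; total weight 2+5+3+9 = 19.

19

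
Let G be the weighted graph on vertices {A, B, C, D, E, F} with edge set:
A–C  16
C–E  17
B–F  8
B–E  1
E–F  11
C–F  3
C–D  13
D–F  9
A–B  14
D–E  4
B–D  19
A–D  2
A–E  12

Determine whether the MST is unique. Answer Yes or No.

Yes

Kruskal: consider edges lightest-first.
B–E (1): add — endpoints in different components.
A–D (2): add — endpoints in different components.
C–F (3): add — endpoints in different components.
D–E (4): add — endpoints in different components.
B–F (8): add — endpoints in different components.
Every non-tree edge has weight strictly greater than the heaviest edge on the tree path between its endpoints, so the MST is unique.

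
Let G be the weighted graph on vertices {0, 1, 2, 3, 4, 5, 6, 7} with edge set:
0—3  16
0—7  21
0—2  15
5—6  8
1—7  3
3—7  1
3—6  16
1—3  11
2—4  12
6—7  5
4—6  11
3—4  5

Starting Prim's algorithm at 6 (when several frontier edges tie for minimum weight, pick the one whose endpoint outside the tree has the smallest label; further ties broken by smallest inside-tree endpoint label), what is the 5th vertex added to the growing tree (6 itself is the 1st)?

4

Grow the tree from 6 using Prim:
Step 1: cheapest edge leaving the tree is 6—7 (5); add 7.
Step 2: cheapest edge leaving the tree is 3—7 (1); add 3.
Step 3: cheapest edge leaving the tree is 1—7 (3); add 1.
Step 4: cheapest edge leaving the tree is 3—4 (5); add 4.
Step 5: cheapest edge leaving the tree is 5—6 (8); add 5.
Step 6: cheapest edge leaving the tree is 2—4 (12); add 2.
Step 7: cheapest edge leaving the tree is 0—2 (15); add 0.
Vertex order: 6, 7, 3, 1, 4, 5, 2, 0. The 5th vertex is 4.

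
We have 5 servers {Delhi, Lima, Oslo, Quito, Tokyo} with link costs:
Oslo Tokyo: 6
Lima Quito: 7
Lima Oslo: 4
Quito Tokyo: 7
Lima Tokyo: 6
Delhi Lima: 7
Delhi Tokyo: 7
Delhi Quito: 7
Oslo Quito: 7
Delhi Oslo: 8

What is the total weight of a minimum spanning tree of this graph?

Prim, starting at Delhi.
Step 1: frontier [Delhi Lima 7, Delhi Quito 7, Delhi Tokyo 7, Delhi Oslo 8] → take Delhi Lima (7); add Lima.
Step 2: frontier [Delhi Quito 7, Delhi Tokyo 7, Delhi Oslo 8, Lima Oslo 4, Lima Tokyo 6, Lima Quito 7] → take Lima Oslo (4); add Oslo.
Step 3: frontier [Delhi Quito 7, Delhi Tokyo 7, Lima Tokyo 6, Lima Quito 7, Oslo Tokyo 6, Oslo Quito 7] → take Lima Tokyo (6); add Tokyo.
Step 4: frontier [Delhi Quito 7, Lima Quito 7, Oslo Quito 7, Quito Tokyo 7] → take Delhi Quito (7); add Quito.
MST edges: Delhi Lima, Lima Oslo, Lima Tokyo, Delhi Quito; total weight 7+4+6+7 = 24.

24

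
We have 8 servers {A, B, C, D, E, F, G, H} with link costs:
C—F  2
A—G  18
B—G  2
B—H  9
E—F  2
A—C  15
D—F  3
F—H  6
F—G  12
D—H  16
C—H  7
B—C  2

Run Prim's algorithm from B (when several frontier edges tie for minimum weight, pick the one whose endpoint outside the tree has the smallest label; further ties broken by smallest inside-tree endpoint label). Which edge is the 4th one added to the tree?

B-G

Prim, starting at B.
Step 1: cheapest edge leaving the tree is B—C (2); add C.
Step 2: cheapest edge leaving the tree is C—F (2); add F.
Step 3: cheapest edge leaving the tree is E—F (2); add E.
Step 4: cheapest edge leaving the tree is B—G (2); add G.
Step 5: cheapest edge leaving the tree is D—F (3); add D.
Step 6: cheapest edge leaving the tree is F—H (6); add H.
Step 7: cheapest edge leaving the tree is A—C (15); add A.
The 4th edge added is B—G.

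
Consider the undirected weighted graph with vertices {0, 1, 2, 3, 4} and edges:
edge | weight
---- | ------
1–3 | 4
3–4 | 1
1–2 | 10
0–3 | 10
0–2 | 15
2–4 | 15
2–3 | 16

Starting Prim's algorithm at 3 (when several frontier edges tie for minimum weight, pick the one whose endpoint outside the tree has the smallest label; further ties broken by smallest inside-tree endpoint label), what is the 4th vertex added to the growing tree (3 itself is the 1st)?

Prim's algorithm from 3:
Step 1: frontier [3–4 1, 1–3 4, 0–3 10, 2–3 16] → take 3–4 (1); add 4.
Step 2: frontier [1–3 4, 0–3 10, 2–3 16, 2–4 15] → take 1–3 (4); add 1.
Step 3: frontier [1–2 10, 0–3 10, 2–3 16, 2–4 15] → take 0–3 (10); add 0.
Step 4: frontier [0–2 15, 1–2 10, 2–3 16, 2–4 15] → take 1–2 (10); add 2.
Vertex order: 3, 4, 1, 0, 2. The 4th vertex is 0.

0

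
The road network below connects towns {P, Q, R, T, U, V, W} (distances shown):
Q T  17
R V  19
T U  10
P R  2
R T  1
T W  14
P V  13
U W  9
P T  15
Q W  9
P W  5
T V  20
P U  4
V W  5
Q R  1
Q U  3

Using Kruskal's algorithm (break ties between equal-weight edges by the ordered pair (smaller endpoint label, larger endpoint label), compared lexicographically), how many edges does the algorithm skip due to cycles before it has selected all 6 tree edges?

1

Kruskal's algorithm — process edges by increasing weight (ties by edge label):
Q R (1): add — endpoints in different components.
R T (1): add — endpoints in different components.
P R (2): add — endpoints in different components.
Q U (3): add — endpoints in different components.
P U (4): skip — U and P already connected.
P W (5): add — endpoints in different components.
V W (5): add — endpoints in different components.
Edges rejected before the tree was complete: 1.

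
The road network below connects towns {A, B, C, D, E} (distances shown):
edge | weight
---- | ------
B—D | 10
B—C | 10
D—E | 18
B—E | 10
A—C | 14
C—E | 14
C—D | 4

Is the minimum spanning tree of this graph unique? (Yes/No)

Kruskal: consider edges lightest-first.
C—D (4): add — endpoints in different components.
B—C (10): add — endpoints in different components.
B—D (10): skip — B and D already connected.
B—E (10): add — endpoints in different components.
A—C (14): add — endpoints in different components.
Non-tree edge B—D has weight 10, equal to the heaviest edge on its tree cycle — swapping gives another MST of the same weight. Not unique.

No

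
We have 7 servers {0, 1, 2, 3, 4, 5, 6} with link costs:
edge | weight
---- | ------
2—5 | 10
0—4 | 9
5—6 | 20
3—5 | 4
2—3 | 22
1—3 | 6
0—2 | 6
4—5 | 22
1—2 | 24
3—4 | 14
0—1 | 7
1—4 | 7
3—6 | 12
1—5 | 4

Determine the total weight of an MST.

Kruskal's algorithm — process edges by increasing weight (ties by edge label):
1—5 (4): add — endpoints in different components.
3—5 (4): add — endpoints in different components.
0—2 (6): add — endpoints in different components.
1—3 (6): skip — 1 and 3 already connected.
0—1 (7): add — endpoints in different components.
1—4 (7): add — endpoints in different components.
0—4 (9): skip — 0 and 4 already connected.
2—5 (10): skip — 2 and 5 already connected.
3—6 (12): add — endpoints in different components.
MST edges: 1—5, 3—5, 0—2, 0—1, 1—4, 3—6; total weight 4+4+6+7+7+12 = 40.

40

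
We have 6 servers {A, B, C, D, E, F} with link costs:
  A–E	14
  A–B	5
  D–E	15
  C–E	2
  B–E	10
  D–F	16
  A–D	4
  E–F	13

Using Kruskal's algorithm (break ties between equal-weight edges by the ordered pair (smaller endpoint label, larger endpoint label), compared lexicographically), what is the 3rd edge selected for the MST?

Sort edges by weight, then run Kruskal:
C–E (2): add. Components now {A} {B} {C,E} {D} {F}
A–D (4): add. Components now {A,D} {B} {C,E} {F}
A–B (5): add. Components now {A,B,D} {C,E} {F}
B–E (10): add. Components now {A,B,C,D,E} {F}
E–F (13): add. Components now {A,B,C,D,E,F}
The 3rd edge added is A–B.

A-B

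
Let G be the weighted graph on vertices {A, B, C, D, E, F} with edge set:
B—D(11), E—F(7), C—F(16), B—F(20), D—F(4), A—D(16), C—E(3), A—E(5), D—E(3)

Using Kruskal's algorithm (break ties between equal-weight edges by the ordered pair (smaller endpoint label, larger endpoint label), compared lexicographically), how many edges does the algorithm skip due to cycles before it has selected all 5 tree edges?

1

Kruskal's algorithm — process edges by increasing weight (ties by edge label):
C—E (3): add — endpoints in different components.
D—E (3): add — endpoints in different components.
D—F (4): add — endpoints in different components.
A—E (5): add — endpoints in different components.
E—F (7): skip — E and F already connected.
B—D (11): add — endpoints in different components.
Edges rejected before the tree was complete: 1.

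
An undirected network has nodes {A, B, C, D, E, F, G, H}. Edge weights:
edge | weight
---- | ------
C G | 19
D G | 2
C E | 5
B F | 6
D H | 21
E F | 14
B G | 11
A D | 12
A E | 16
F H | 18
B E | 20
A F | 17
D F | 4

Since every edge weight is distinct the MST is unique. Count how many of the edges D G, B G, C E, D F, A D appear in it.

4

Kruskal: consider edges lightest-first.
D G (2): add — endpoints in different components.
D F (4): add — endpoints in different components.
C E (5): add — endpoints in different components.
B F (6): add — endpoints in different components.
B G (11): skip — B and G already connected.
A D (12): add — endpoints in different components.
E F (14): add — endpoints in different components.
A E (16): skip — A and E already connected.
A F (17): skip — A and F already connected.
F H (18): add — endpoints in different components.
MST edge set: {D G, D F, C E, B F, A D, E F, F H}.
Of the listed edges, {D G, C E, D F, A D} are in the MST → 4.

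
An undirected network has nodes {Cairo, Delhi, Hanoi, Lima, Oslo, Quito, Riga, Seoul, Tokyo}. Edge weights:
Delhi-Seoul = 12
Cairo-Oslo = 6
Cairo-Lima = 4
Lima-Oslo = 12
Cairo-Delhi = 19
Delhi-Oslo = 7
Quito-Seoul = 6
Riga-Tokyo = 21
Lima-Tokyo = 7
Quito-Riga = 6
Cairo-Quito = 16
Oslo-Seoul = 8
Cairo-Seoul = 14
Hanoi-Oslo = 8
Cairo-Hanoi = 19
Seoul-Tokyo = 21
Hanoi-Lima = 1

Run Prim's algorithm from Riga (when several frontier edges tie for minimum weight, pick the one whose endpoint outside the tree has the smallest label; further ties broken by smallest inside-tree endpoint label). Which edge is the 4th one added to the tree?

Cairo-Oslo

Prim, starting at Riga.
Step 1: cheapest edge leaving the tree is Quito-Riga (6); add Quito.
Step 2: cheapest edge leaving the tree is Quito-Seoul (6); add Seoul.
Step 3: cheapest edge leaving the tree is Oslo-Seoul (8); add Oslo.
Step 4: cheapest edge leaving the tree is Cairo-Oslo (6); add Cairo.
Step 5: cheapest edge leaving the tree is Cairo-Lima (4); add Lima.
Step 6: cheapest edge leaving the tree is Hanoi-Lima (1); add Hanoi.
Step 7: cheapest edge leaving the tree is Delhi-Oslo (7); add Delhi.
Step 8: cheapest edge leaving the tree is Lima-Tokyo (7); add Tokyo.
The 4th edge added is Cairo-Oslo.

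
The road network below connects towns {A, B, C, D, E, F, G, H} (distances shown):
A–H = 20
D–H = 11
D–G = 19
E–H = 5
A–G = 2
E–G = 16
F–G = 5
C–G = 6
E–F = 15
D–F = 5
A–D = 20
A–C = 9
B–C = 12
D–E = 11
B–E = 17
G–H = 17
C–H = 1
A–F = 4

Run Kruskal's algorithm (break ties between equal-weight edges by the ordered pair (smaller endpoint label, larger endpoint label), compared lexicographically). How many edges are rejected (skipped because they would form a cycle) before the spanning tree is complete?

Kruskal's algorithm — process edges by increasing weight (ties by edge label):
C–H (1): add — endpoints in different components.
A–G (2): add — endpoints in different components.
A–F (4): add — endpoints in different components.
D–F (5): add — endpoints in different components.
E–H (5): add — endpoints in different components.
F–G (5): skip — F and G already connected.
C–G (6): add — endpoints in different components.
A–C (9): skip — A and C already connected.
D–E (11): skip — D and E already connected.
D–H (11): skip — D and H already connected.
B–C (12): add — endpoints in different components.
Edges rejected before the tree was complete: 4.

4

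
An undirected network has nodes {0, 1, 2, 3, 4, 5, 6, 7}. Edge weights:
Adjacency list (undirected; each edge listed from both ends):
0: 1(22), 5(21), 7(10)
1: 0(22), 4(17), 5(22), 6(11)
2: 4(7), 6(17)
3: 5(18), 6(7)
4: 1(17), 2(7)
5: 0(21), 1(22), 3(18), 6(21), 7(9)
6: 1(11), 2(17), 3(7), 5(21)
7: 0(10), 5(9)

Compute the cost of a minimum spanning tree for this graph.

79

Prim, starting at 4.
Step 1: frontier [2—4 7, 1—4 17] → take 2—4 (7); add 2.
Step 2: frontier [2—6 17, 1—4 17] → take 1—4 (17); add 1.
Step 3: frontier [1—6 11, 0—1 22, 1—5 22, 2—6 17] → take 1—6 (11); add 6.
Step 4: frontier [0—1 22, 1—5 22, 3—6 7, 5—6 21] → take 3—6 (7); add 3.
Step 5: frontier [0—1 22, 1—5 22, 3—5 18, 5—6 21] → take 3—5 (18); add 5.
Step 6: frontier [0—1 22, 5—7 9, 0—5 21] → take 5—7 (9); add 7.
Step 7: frontier [0—1 22, 0—5 21, 0—7 10] → take 0—7 (10); add 0.
MST edges: 2—4, 1—4, 1—6, 3—6, 3—5, 5—7, 0—7; total weight 7+17+11+7+18+9+10 = 79.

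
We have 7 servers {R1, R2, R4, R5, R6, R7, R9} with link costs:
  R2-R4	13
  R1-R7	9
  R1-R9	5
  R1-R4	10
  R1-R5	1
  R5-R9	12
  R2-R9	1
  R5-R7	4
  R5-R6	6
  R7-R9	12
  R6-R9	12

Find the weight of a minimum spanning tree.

Prim's algorithm from R4:
Step 1: frontier [R1-R4 10, R2-R4 13] → take R1-R4 (10); add R1.
Step 2: frontier [R1-R5 1, R1-R9 5, R1-R7 9, R2-R4 13] → take R1-R5 (1); add R5.
Step 3: frontier [R1-R9 5, R1-R7 9, R2-R4 13, R5-R7 4, R5-R6 6, R5-R9 12] → take R5-R7 (4); add R7.
Step 4: frontier [R1-R9 5, R2-R4 13, R5-R6 6, R5-R9 12, R7-R9 12] → take R1-R9 (5); add R9.
Step 5: frontier [R2-R4 13, R5-R6 6, R2-R9 1, R6-R9 12] → take R2-R9 (1); add R2.
Step 6: frontier [R5-R6 6, R6-R9 12] → take R5-R6 (6); add R6.
MST edges: R1-R4, R1-R5, R5-R7, R1-R9, R2-R9, R5-R6; total weight 10+1+4+5+1+6 = 27.

27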